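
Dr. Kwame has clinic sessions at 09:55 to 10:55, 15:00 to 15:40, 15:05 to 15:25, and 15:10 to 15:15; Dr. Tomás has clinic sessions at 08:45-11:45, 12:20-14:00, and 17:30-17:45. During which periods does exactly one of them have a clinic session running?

08:45–09:55, 10:55–11:45, 12:20–14:00, 15:00–15:40, 17:30–17:45

First set merges to 09:55–10:55, 15:00–15:40.
Only in the first: 15:00–15:40.
Only in the second: 08:45–09:55, 10:55–11:45, 12:20–14:00, 17:30–17:45.
Together these are the periods covered by exactly one.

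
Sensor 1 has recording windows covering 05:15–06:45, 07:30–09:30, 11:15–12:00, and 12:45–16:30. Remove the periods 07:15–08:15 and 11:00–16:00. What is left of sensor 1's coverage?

05:15–06:45: no B overlap → unchanged.
07:30–09:30 minus B → 08:15–09:30.
11:15–12:00: fully covered by B → removed.
12:45–16:30 minus B → 16:00–16:30.

05:15–06:45, 08:15–09:30, 16:00–16:30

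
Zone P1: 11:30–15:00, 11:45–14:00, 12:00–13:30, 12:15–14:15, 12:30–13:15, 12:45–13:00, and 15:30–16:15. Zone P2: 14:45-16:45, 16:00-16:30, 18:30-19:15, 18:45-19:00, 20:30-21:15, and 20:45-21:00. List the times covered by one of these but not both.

A, merged: 11:30-15:00, 15:30-16:15.
B, merged: 14:45-16:45, 18:30-19:15, 20:30-21:15.
A \ B = 11:30-14:45.
B \ A = 15:00-15:30, 16:15-16:45, 18:30-19:15, 20:30-21:15.
Union of the two gives the symmetric difference.

11:30-14:45, 15:00-15:30, 16:15-16:45, 18:30-19:15, 20:30-21:15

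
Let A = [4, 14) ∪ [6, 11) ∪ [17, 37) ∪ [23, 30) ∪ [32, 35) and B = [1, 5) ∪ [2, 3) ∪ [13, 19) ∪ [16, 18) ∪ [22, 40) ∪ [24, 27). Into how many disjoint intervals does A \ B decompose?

2

A, merged: [4, 14), [17, 37).
B, merged: [1, 5), [13, 19), [22, 40).
A \ B = [5, 13), [19, 22).
That is 2 disjoint pieces.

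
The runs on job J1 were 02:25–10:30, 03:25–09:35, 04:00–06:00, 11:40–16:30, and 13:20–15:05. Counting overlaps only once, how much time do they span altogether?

Merged: 02:25–10:30, 11:40–16:30.
Lengths: 8 h 5 min + 4 h 50 min = 12 h 55 min.

12 h 55 min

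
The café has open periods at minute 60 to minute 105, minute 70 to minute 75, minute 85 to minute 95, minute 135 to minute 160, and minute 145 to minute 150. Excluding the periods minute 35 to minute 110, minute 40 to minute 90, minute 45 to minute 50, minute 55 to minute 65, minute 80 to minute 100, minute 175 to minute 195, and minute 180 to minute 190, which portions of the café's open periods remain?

minute 135 to minute 160

Merge the first list: minute 60 to minute 105, minute 135 to minute 160.
Merge the second list: minute 35 to minute 110, minute 175 to minute 195.
minute 60 to minute 105 lies entirely inside B → drops out.
minute 135 to minute 160 is untouched.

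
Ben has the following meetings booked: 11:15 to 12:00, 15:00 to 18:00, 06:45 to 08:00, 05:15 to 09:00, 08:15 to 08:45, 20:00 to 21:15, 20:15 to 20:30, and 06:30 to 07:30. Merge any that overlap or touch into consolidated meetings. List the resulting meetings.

05:15–09:00, 11:15–12:00, 15:00–18:00, 20:00–21:15

Sort by start: 05:15–09:00, 06:30–07:30, 06:45–08:00, 08:15–08:45, 11:15–12:00, 15:00–18:00, 20:00–21:15, 20:15–20:30.
06:30–07:30 overlaps/touches 05:15–09:00 → extend to 05:15–09:00.
06:45–08:00 overlaps/touches 05:15–09:00 → extend to 05:15–09:00.
08:15–08:45 overlaps/touches 05:15–09:00 → extend to 05:15–09:00.
11:15–12:00 is disjoint → start new block.
15:00–18:00 is disjoint → start new block.
20:00–21:15 is disjoint → start new block.
20:15–20:30 overlaps/touches 20:00–21:15 → extend to 20:00–21:15.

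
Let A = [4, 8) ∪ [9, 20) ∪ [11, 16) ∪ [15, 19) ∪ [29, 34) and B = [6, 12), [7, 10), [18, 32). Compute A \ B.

[4, 6) ∪ [12, 18) ∪ [32, 34)

First set merges to [4, 8), [9, 20), [29, 34).
Second set merges to [6, 12), [18, 32).
[4, 8) minus B → [4, 6).
[9, 20) minus B → [12, 18).
[29, 34) minus B → [32, 34).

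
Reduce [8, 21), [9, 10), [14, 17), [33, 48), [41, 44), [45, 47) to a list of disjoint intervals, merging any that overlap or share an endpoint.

[8, 21) ∪ [33, 48)

[9, 10) overlaps/touches [8, 21) → extend to [8, 21).
[14, 17) overlaps/touches [8, 21) → extend to [8, 21).
[33, 48) is disjoint → start new block.
[41, 44) overlaps/touches [33, 48) → extend to [33, 48).
[45, 47) overlaps/touches [33, 48) → extend to [33, 48).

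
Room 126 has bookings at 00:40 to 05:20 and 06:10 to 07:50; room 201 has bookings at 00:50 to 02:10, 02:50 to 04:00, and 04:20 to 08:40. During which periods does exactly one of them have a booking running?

A but not B: 00:40-00:50, 02:10-02:50, 04:00-04:20.
B but not A: 05:20-06:10, 07:50-08:40.
Combining gives A △ B.

00:40-00:50, 02:10-02:50, 04:00-04:20, 05:20-06:10, 07:50-08:40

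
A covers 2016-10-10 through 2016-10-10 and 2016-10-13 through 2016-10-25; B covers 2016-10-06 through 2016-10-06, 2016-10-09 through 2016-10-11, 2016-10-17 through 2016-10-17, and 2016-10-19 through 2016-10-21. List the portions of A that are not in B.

2016-10-10 through 2016-10-10: entirely removed.
2016-10-13 through 2016-10-25 \ B = 2016-10-13 through 2016-10-16, 2016-10-18 through 2016-10-18, 2016-10-22 through 2016-10-25.

2016-10-13 through 2016-10-16, 2016-10-18 through 2016-10-18, 2016-10-22 through 2016-10-25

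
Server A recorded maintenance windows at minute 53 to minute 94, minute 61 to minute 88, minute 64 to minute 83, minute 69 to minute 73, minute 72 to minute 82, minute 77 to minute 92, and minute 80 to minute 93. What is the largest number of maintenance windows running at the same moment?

6

Sweep endpoints in order; track running count of active intervals.
Peak of 6 reached at minute 80.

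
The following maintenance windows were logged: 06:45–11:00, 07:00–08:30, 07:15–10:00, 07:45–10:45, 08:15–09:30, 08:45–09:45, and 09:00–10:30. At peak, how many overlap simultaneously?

6

Sweep endpoints in order; track running count of active intervals.
Peak of 6 reached at 09:00.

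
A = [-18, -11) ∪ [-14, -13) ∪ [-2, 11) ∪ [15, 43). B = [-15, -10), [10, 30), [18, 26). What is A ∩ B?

[-15, -11) ∪ [10, 11) ∪ [15, 30)

First set merges to [-18, -11), [-2, 11), [15, 43).
Second set merges to [-15, -10), [10, 30).
[-18, -11) ∩ B → [-15, -11).
[-2, 11) ∩ B → [10, 11).
[15, 43) ∩ B → [15, 30).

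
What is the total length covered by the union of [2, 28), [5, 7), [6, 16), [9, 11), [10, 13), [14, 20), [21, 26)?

Merged: [2, 28).
Length: 26.

26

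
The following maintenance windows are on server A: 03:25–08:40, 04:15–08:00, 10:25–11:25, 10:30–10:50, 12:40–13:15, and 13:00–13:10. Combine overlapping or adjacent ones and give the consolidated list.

04:15-08:00 overlaps/touches 03:25-08:40 → extend to 03:25-08:40.
10:25-11:25 is disjoint → start new block.
10:30-10:50 overlaps/touches 10:25-11:25 → extend to 10:25-11:25.
12:40-13:15 is disjoint → start new block.
13:00-13:10 overlaps/touches 12:40-13:15 → extend to 12:40-13:15.

03:25-08:40, 10:25-11:25, 12:40-13:15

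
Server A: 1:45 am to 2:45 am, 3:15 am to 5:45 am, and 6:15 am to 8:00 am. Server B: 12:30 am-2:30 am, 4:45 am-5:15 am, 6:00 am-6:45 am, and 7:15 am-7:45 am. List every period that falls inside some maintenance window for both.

1:45 am-2:45 am meets the second set on 1:45 am-2:30 am.
3:15 am-5:45 am meets the second set on 4:45 am-5:15 am.
6:15 am-8:00 am meets the second set on 6:15 am-6:45 am, 7:15 am-7:45 am.

1:45 am-2:30 am, 4:45 am-5:15 am, 6:15 am-6:45 am, 7:15 am-7:45 am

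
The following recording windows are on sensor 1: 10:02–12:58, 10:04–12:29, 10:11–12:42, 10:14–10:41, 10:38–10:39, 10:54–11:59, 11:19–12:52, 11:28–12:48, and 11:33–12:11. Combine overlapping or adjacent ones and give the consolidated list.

10:02–12:58

10:04–12:29 overlaps/touches 10:02–12:58 → extend to 10:02–12:58.
10:11–12:42 overlaps/touches 10:02–12:58 → extend to 10:02–12:58.
10:14–10:41 overlaps/touches 10:02–12:58 → extend to 10:02–12:58.
10:38–10:39 overlaps/touches 10:02–12:58 → extend to 10:02–12:58.
10:54–11:59 overlaps/touches 10:02–12:58 → extend to 10:02–12:58.
11:19–12:52 overlaps/touches 10:02–12:58 → extend to 10:02–12:58.
11:28–12:48 overlaps/touches 10:02–12:58 → extend to 10:02–12:58.
11:33–12:11 overlaps/touches 10:02–12:58 → extend to 10:02–12:58.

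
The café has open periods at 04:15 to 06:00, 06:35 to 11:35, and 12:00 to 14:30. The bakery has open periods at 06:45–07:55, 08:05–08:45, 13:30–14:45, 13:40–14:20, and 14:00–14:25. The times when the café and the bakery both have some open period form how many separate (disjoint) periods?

Second set merges to 06:45–07:55, 08:05–08:45, 13:30–14:45.
A ∩ B = 06:45–07:55, 08:05–08:45, 13:30–14:30.
That is 3 disjoint pieces.

3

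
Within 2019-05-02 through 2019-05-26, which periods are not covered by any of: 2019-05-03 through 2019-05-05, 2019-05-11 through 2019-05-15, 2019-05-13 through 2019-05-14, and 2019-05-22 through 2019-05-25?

2019-05-02 through 2019-05-02, 2019-05-06 through 2019-05-10, 2019-05-16 through 2019-05-21, 2019-05-26 through 2019-05-26

After merging, the occupied span is 2019-05-03 through 2019-05-05, 2019-05-11 through 2019-05-15, 2019-05-22 through 2019-05-25.
Uncovered inside 2019-05-02 through 2019-05-26: 2019-05-02 through 2019-05-02, 2019-05-06 through 2019-05-10, 2019-05-16 through 2019-05-21, 2019-05-26 through 2019-05-26.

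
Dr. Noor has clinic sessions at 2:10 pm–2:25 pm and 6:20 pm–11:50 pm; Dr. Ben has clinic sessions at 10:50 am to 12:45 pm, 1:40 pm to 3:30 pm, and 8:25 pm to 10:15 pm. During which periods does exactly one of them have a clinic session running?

Only in the first: 6:20 pm–8:25 pm, 10:15 pm–11:50 pm.
Only in the second: 10:50 am–12:45 pm, 1:40 pm–2:10 pm, 2:25 pm–3:30 pm.
Together these are the periods covered by exactly one.

10:50 am–12:45 pm, 1:40 pm–2:10 pm, 2:25 pm–3:30 pm, 6:20 pm–8:25 pm, 10:15 pm–11:50 pm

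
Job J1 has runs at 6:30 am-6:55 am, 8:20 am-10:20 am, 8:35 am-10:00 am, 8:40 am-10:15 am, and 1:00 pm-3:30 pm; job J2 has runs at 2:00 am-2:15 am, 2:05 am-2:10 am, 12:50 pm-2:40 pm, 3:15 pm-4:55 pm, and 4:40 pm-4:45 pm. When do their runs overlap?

First set merges to 6:30 am–6:55 am, 8:20 am–10:20 am, 1:00 pm–3:30 pm.
Second set merges to 2:00 am–2:15 am, 12:50 pm–2:40 pm, 3:15 pm–4:55 pm.
6:30 am–6:55 am: no overlap with the second set.
8:20 am–10:20 am: no overlap with the second set.
1:00 pm–3:30 pm meets the second set on 1:00 pm–2:40 pm, 3:15 pm–3:30 pm.

1:00 pm–2:40 pm, 3:15 pm–3:30 pm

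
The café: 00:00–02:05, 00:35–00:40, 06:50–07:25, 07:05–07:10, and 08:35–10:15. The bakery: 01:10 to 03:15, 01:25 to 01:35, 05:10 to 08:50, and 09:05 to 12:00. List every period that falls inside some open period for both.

01:10-02:05, 06:50-07:25, 08:35-08:50, 09:05-10:15

A, merged: 00:00-02:05, 06:50-07:25, 08:35-10:15.
B, merged: 01:10-03:15, 05:10-08:50, 09:05-12:00.
00:00-02:05 overlaps B on 01:10-02:05.
06:50-07:25 overlaps B on 06:50-07:25.
08:35-10:15 overlaps B on 08:35-08:50, 09:05-10:15.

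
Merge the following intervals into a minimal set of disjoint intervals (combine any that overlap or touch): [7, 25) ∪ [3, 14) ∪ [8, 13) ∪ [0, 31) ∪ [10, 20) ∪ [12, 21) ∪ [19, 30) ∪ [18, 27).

[0, 31)

Sort by start: [0, 31), [3, 14), [7, 25), [8, 13), [10, 20), [12, 21), [18, 27), [19, 30).
[3, 14) overlaps/touches [0, 31) → extend to [0, 31).
[7, 25) overlaps/touches [0, 31) → extend to [0, 31).
[8, 13) overlaps/touches [0, 31) → extend to [0, 31).
[10, 20) overlaps/touches [0, 31) → extend to [0, 31).
[12, 21) overlaps/touches [0, 31) → extend to [0, 31).
[18, 27) overlaps/touches [0, 31) → extend to [0, 31).
[19, 30) overlaps/touches [0, 31) → extend to [0, 31).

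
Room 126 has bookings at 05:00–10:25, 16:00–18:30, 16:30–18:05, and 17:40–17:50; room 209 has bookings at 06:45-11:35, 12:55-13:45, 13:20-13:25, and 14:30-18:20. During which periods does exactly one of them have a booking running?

A, merged: 05:00–10:25, 16:00–18:30.
B, merged: 06:45–11:35, 12:55–13:45, 14:30–18:20.
Only in the first: 05:00–06:45, 18:20–18:30.
Only in the second: 10:25–11:35, 12:55–13:45, 14:30–16:00.
Together these are the periods covered by exactly one.

05:00–06:45, 10:25–11:35, 12:55–13:45, 14:30–16:00, 18:20–18:30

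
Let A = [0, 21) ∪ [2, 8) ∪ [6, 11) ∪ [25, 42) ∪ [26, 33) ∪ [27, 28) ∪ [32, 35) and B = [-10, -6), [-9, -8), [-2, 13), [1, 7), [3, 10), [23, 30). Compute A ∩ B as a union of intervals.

[0, 13) ∪ [25, 30)

Merge the first list: [0, 21), [25, 42).
Merge the second list: [-10, -6), [-2, 13), [23, 30).
[0, 21) meets the second set on [0, 13).
[25, 42) meets the second set on [25, 30).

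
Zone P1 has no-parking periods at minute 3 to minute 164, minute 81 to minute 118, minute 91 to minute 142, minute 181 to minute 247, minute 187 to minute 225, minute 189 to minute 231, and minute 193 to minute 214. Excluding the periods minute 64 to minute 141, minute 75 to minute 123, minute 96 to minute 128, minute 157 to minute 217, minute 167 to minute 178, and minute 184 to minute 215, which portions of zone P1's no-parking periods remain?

Merge the first list: minute 3 to minute 164, minute 181 to minute 247.
Merge the second list: minute 64 to minute 141, minute 157 to minute 217.
minute 3 to minute 164 minus B → minute 3 to minute 64, minute 141 to minute 157.
minute 181 to minute 247 minus B → minute 217 to minute 247.

minute 3 to minute 64, minute 141 to minute 157, minute 217 to minute 247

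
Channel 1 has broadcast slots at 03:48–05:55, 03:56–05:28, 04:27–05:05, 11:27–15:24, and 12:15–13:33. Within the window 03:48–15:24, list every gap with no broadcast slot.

The merged coverage is 03:48–05:55, 11:27–15:24.
Gaps within 03:48–15:24: 05:55–11:27.

05:55–11:27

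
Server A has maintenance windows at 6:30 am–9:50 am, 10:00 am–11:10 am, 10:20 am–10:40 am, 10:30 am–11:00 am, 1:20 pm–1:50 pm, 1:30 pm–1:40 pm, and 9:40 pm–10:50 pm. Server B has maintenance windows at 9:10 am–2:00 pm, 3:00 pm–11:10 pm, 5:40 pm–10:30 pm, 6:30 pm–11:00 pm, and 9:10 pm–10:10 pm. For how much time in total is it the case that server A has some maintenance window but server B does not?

2 h 40 min

Merge the first list: 6:30 am-9:50 am, 10:00 am-11:10 am, 1:20 pm-1:50 pm, 9:40 pm-10:50 pm.
Merge the second list: 9:10 am-2:00 pm, 3:00 pm-11:10 pm.
A \ B = 6:30 am-9:10 am.
Total: 2 h 40 min.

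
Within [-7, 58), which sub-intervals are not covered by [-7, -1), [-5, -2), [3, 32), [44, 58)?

Covered (merged): [-7, -1), [3, 32), [44, 58).
Complement within [-7, 58): [-1, 3), [32, 44).

[-1, 3) ∪ [32, 44)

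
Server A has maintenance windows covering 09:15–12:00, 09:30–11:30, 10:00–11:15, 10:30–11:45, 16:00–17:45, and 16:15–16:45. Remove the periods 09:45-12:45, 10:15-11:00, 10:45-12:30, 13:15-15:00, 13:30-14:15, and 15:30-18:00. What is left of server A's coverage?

Merge the first list: 09:15–12:00, 16:00–17:45.
Merge the second list: 09:45–12:45, 13:15–15:00, 15:30–18:00.
09:15–12:00 minus B → 09:15–09:45.
16:00–17:45: fully covered by B → removed.

09:15–09:45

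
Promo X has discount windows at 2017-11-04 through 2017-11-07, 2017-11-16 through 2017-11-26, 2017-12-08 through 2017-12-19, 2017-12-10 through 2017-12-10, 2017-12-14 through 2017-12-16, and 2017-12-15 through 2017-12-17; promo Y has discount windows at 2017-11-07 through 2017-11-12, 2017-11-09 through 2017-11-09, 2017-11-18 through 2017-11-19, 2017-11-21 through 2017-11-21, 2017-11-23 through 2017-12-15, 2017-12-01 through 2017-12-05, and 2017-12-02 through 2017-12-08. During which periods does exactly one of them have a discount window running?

2017-11-04 through 2017-11-06, 2017-11-08 through 2017-11-12, 2017-11-16 through 2017-11-17, 2017-11-20 through 2017-11-20, 2017-11-22 through 2017-11-22, 2017-11-27 through 2017-12-07, 2017-12-16 through 2017-12-19

A, merged: 2017-11-04 through 2017-11-07, 2017-11-16 through 2017-11-26, 2017-12-08 through 2017-12-19.
B, merged: 2017-11-07 through 2017-11-12, 2017-11-18 through 2017-11-19, 2017-11-21 through 2017-11-21, 2017-11-23 through 2017-12-15.
Only in the first: 2017-11-04 through 2017-11-06, 2017-11-16 through 2017-11-17, 2017-11-20 through 2017-11-20, 2017-11-22 through 2017-11-22, 2017-12-16 through 2017-12-19.
Only in the second: 2017-11-08 through 2017-11-12, 2017-11-27 through 2017-12-07.
Together these are the periods covered by exactly one.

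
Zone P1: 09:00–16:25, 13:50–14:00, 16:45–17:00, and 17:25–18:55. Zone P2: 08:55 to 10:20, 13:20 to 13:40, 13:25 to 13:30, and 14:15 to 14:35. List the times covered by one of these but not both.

08:55-09:00, 10:20-13:20, 13:40-14:15, 14:35-16:25, 16:45-17:00, 17:25-18:55

Merge the first list: 09:00-16:25, 16:45-17:00, 17:25-18:55.
Merge the second list: 08:55-10:20, 13:20-13:40, 14:15-14:35.
A \ B = 10:20-13:20, 13:40-14:15, 14:35-16:25, 16:45-17:00, 17:25-18:55.
B \ A = 08:55-09:00.
Union of the two gives the symmetric difference.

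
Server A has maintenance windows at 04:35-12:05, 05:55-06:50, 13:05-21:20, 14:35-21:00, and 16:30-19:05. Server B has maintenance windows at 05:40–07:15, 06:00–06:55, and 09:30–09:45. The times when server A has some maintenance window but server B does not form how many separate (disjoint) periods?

First set merges to 04:35–12:05, 13:05–21:20.
Second set merges to 05:40–07:15, 09:30–09:45.
A \ B = 04:35–05:40, 07:15–09:30, 09:45–12:05, 13:05–21:20.
That is 4 disjoint pieces.

4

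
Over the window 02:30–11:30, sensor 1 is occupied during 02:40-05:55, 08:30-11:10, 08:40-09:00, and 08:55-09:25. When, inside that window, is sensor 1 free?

The merged coverage is 02:40–05:55, 08:30–11:10.
Complement within 02:30–11:30: 02:30–02:40, 05:55–08:30, 11:10–11:30.

02:30–02:40, 05:55–08:30, 11:10–11:30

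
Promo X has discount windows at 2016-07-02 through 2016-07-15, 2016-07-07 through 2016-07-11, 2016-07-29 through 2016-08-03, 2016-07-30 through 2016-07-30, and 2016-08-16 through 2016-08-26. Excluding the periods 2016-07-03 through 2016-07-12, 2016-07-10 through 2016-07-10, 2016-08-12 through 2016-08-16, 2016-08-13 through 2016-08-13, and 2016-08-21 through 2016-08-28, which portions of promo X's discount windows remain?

A, merged: 2016-07-02 through 2016-07-15, 2016-07-29 through 2016-08-03, 2016-08-16 through 2016-08-26.
B, merged: 2016-07-03 through 2016-07-12, 2016-08-12 through 2016-08-16, 2016-08-21 through 2016-08-28.
2016-07-02 through 2016-07-15 with B removed leaves 2016-07-02 through 2016-07-02, 2016-07-13 through 2016-07-15.
2016-07-29 through 2016-08-03 is untouched.
2016-08-16 through 2016-08-26 with B removed leaves 2016-08-17 through 2016-08-20.

2016-07-02 through 2016-07-02, 2016-07-13 through 2016-07-15, 2016-07-29 through 2016-08-03, 2016-08-17 through 2016-08-20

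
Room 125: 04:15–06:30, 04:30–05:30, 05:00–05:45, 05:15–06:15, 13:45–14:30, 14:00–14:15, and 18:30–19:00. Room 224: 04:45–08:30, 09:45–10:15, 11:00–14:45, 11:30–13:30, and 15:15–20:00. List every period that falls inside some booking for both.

First set merges to 04:15-06:30, 13:45-14:30, 18:30-19:00.
Second set merges to 04:45-08:30, 09:45-10:15, 11:00-14:45, 15:15-20:00.
04:15-06:30 overlaps B on 04:45-06:30.
13:45-14:30 overlaps B on 13:45-14:30.
18:30-19:00 overlaps B on 18:30-19:00.

04:45-06:30, 13:45-14:30, 18:30-19:00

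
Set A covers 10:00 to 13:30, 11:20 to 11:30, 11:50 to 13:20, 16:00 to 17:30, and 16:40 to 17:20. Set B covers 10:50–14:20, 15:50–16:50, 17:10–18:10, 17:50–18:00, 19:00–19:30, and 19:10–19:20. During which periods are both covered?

10:50-13:30, 16:00-16:50, 17:10-17:30

Merge the first list: 10:00-13:30, 16:00-17:30.
Merge the second list: 10:50-14:20, 15:50-16:50, 17:10-18:10, 19:00-19:30.
10:00-13:30 overlaps B on 10:50-13:30.
16:00-17:30 overlaps B on 16:00-16:50, 17:10-17:30.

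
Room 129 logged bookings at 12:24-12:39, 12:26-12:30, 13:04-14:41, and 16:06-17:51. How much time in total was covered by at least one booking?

3 h 37 min

Merged: 12:24–12:39, 13:04–14:41, 16:06–17:51.
Lengths: 15 min + 1 h 37 min + 1 h 45 min = 3 h 37 min.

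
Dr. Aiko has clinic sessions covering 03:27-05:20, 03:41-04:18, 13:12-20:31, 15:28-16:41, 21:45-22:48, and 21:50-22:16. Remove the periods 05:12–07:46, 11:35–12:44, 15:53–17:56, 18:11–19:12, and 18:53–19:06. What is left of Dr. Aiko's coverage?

03:27–05:12, 13:12–15:53, 17:56–18:11, 19:12–20:31, 21:45–22:48

Merge the first list: 03:27–05:20, 13:12–20:31, 21:45–22:48.
Merge the second list: 05:12–07:46, 11:35–12:44, 15:53–17:56, 18:11–19:12.
03:27–05:20 minus B → 03:27–05:12.
13:12–20:31 minus B → 13:12–15:53, 17:56–18:11, 19:12–20:31.
21:45–22:48: no B overlap → unchanged.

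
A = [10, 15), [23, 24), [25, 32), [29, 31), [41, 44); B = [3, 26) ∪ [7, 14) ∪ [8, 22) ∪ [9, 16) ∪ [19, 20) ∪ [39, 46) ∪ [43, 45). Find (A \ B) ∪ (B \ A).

[3, 10) ∪ [15, 23) ∪ [24, 25) ∪ [26, 32) ∪ [39, 41) ∪ [44, 46)

Merge the first list: [10, 15), [23, 24), [25, 32), [41, 44).
Merge the second list: [3, 26), [39, 46).
Only in the first: [26, 32).
Only in the second: [3, 10), [15, 23), [24, 25), [39, 41), [44, 46).
Together these are the periods covered by exactly one.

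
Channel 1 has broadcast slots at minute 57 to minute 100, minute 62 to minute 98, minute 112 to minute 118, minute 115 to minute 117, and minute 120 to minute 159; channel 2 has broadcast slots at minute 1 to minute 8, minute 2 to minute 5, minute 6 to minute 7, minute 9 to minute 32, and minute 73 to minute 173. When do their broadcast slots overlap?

First set merges to minute 57 to minute 100, minute 112 to minute 118, minute 120 to minute 159.
Second set merges to minute 1 to minute 8, minute 9 to minute 32, minute 73 to minute 173.
minute 57 to minute 100 ∩ B → minute 73 to minute 100.
minute 112 to minute 118 ∩ B → minute 112 to minute 118.
minute 120 to minute 159 ∩ B → minute 120 to minute 159.

minute 73 to minute 100, minute 112 to minute 118, minute 120 to minute 159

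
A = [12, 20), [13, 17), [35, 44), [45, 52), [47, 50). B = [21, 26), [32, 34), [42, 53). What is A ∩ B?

[42, 44) ∪ [45, 52)

First set merges to [12, 20), [35, 44), [45, 52).
[12, 20) meets no B interval.
[35, 44) ∩ B → [42, 44).
[45, 52) ∩ B → [45, 52).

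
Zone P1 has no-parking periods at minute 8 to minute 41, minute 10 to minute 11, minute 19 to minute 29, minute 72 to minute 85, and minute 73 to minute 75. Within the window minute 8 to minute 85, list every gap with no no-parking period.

Covered (merged): minute 8 to minute 41, minute 72 to minute 85.
Gaps within minute 8 to minute 85: minute 41 to minute 72.

minute 41 to minute 72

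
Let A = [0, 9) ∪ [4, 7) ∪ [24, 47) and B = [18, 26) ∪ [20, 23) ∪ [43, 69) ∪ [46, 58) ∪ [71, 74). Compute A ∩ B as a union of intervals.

A, merged: [0, 9), [24, 47).
B, merged: [18, 26), [43, 69), [71, 74).
[0, 9): no overlap with the second set.
[24, 47) meets the second set on [24, 26), [43, 47).

[24, 26) ∪ [43, 47)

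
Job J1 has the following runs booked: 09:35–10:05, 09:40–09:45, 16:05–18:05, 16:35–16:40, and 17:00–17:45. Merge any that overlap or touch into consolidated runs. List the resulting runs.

09:35–10:05, 16:05–18:05

09:40–09:45 overlaps/touches 09:35–10:05 → extend to 09:35–10:05.
16:05–18:05 is disjoint → start new block.
16:35–16:40 overlaps/touches 16:05–18:05 → extend to 16:05–18:05.
17:00–17:45 overlaps/touches 16:05–18:05 → extend to 16:05–18:05.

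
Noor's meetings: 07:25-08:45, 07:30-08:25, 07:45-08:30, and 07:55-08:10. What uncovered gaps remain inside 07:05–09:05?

07:05–07:25, 08:45–09:05

The merged coverage is 07:25–08:45.
Complement within 07:05–09:05: 07:05–07:25, 08:45–09:05.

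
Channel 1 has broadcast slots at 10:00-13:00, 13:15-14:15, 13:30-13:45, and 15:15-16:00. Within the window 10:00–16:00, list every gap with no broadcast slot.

Covered (merged): 10:00–13:00, 13:15–14:15, 15:15–16:00.
Uncovered inside 10:00–16:00: 13:00–13:15, 14:15–15:15.

13:00–13:15, 14:15–15:15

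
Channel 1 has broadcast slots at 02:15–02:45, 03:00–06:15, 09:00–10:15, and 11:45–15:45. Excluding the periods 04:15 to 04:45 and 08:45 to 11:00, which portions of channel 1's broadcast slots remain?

02:15–02:45, 03:00–04:15, 04:45–06:15, 11:45–15:45

02:15–02:45 is untouched.
03:00–06:15 with B removed leaves 03:00–04:15, 04:45–06:15.
09:00–10:15 lies entirely inside B → drops out.
11:45–15:45 is untouched.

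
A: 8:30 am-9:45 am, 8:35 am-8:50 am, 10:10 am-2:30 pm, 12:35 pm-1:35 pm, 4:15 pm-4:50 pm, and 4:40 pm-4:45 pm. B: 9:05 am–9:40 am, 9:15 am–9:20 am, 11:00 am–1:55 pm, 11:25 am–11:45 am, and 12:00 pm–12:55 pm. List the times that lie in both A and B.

9:05 am–9:40 am, 11:00 am–1:55 pm

First set merges to 8:30 am–9:45 am, 10:10 am–2:30 pm, 4:15 pm–4:50 pm.
Second set merges to 9:05 am–9:40 am, 11:00 am–1:55 pm.
8:30 am–9:45 am meets the second set on 9:05 am–9:40 am.
10:10 am–2:30 pm meets the second set on 11:00 am–1:55 pm.
4:15 pm–4:50 pm: no overlap with the second set.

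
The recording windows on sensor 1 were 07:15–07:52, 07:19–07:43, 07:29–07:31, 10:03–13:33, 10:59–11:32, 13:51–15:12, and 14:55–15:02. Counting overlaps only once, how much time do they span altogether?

Merged: 07:15–07:52, 10:03–13:33, 13:51–15:12.
Lengths: 37 min + 3 h 30 min + 1 h 21 min = 5 h 28 min.

5 h 28 min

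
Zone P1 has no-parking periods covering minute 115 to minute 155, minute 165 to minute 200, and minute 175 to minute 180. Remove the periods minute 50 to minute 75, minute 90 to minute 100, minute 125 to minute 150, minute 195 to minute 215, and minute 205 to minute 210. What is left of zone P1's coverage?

minute 115 to minute 125, minute 150 to minute 155, minute 165 to minute 195

First set merges to minute 115 to minute 155, minute 165 to minute 200.
Second set merges to minute 50 to minute 75, minute 90 to minute 100, minute 125 to minute 150, minute 195 to minute 215.
minute 115 to minute 155 \ B = minute 115 to minute 125, minute 150 to minute 155.
minute 165 to minute 200 \ B = minute 165 to minute 195.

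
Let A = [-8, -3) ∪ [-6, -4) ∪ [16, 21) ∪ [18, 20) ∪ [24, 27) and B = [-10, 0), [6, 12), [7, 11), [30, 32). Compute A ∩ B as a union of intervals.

First set merges to [-8, -3), [16, 21), [24, 27).
Second set merges to [-10, 0), [6, 12), [30, 32).
[-8, -3) ∩ B → [-8, -3).
[16, 21) meets no B interval.
[24, 27) meets no B interval.

[-8, -3)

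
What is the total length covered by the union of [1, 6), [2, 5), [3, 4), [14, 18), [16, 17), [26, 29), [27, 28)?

Merged: [1, 6), [14, 18), [26, 29).
Lengths: 5 + 4 + 3 = 12.

12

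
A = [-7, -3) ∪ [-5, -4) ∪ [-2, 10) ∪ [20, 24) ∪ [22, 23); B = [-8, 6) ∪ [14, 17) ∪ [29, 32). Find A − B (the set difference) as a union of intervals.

Merge the first list: [-7, -3), [-2, 10), [20, 24).
[-7, -3): entirely removed.
[-2, 10) \ B = [6, 10).
[20, 24): nothing removed.

[6, 10) ∪ [20, 24)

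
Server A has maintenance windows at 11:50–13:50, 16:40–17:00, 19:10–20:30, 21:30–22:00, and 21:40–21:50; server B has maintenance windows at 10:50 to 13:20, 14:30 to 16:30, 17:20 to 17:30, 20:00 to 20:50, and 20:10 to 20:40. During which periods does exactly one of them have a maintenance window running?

Merge the first list: 11:50–13:50, 16:40–17:00, 19:10–20:30, 21:30–22:00.
Merge the second list: 10:50–13:20, 14:30–16:30, 17:20–17:30, 20:00–20:50.
Only in the first: 13:20–13:50, 16:40–17:00, 19:10–20:00, 21:30–22:00.
Only in the second: 10:50–11:50, 14:30–16:30, 17:20–17:30, 20:30–20:50.
Together these are the periods covered by exactly one.

10:50–11:50, 13:20–13:50, 14:30–16:30, 16:40–17:00, 17:20–17:30, 19:10–20:00, 20:30–20:50, 21:30–22:00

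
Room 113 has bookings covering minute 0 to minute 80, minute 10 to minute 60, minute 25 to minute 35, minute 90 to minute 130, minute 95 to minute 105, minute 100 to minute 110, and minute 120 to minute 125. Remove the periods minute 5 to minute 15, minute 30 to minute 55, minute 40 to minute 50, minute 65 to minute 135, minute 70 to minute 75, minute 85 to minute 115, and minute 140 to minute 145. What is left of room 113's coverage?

minute 0 to minute 5, minute 15 to minute 30, minute 55 to minute 65

Merge the first list: minute 0 to minute 80, minute 90 to minute 130.
Merge the second list: minute 5 to minute 15, minute 30 to minute 55, minute 65 to minute 135, minute 140 to minute 145.
minute 0 to minute 80 minus B → minute 0 to minute 5, minute 15 to minute 30, minute 55 to minute 65.
minute 90 to minute 130: fully covered by B → removed.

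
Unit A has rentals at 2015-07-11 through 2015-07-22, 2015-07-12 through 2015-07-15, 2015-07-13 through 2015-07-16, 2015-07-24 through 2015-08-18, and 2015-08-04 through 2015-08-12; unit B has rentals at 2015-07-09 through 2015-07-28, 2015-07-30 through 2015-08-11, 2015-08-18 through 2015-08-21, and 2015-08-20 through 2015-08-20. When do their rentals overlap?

2015-07-11 through 2015-07-22, 2015-07-24 through 2015-07-28, 2015-07-30 through 2015-08-11, 2015-08-18 through 2015-08-18

Merge the first list: 2015-07-11 through 2015-07-22, 2015-07-24 through 2015-08-18.
Merge the second list: 2015-07-09 through 2015-07-28, 2015-07-30 through 2015-08-11, 2015-08-18 through 2015-08-21.
2015-07-11 through 2015-07-22 meets the second set on 2015-07-11 through 2015-07-22.
2015-07-24 through 2015-08-18 meets the second set on 2015-07-24 through 2015-07-28, 2015-07-30 through 2015-08-11, 2015-08-18 through 2015-08-18.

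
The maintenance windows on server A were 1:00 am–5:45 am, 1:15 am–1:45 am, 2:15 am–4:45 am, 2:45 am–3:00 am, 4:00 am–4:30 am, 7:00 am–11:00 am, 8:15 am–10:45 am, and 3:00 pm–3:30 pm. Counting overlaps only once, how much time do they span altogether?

Merged: 1:00 am–5:45 am, 7:00 am–11:00 am, 3:00 pm–3:30 pm.
Lengths: 4 h 45 min + 4 h + 30 min = 9 h 15 min.

9 h 15 min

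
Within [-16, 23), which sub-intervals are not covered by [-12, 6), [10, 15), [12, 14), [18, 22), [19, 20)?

The merged coverage is [-12, 6), [10, 15), [18, 22).
Uncovered inside [-16, 23): [-16, -12), [6, 10), [15, 18), [22, 23).

[-16, -12) ∪ [6, 10) ∪ [15, 18) ∪ [22, 23)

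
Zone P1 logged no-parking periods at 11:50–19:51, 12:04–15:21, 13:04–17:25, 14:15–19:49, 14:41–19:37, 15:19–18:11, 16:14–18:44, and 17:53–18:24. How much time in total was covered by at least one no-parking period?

Merged: 11:50–19:51.
Length: 8 h 1 min.

8 h 1 min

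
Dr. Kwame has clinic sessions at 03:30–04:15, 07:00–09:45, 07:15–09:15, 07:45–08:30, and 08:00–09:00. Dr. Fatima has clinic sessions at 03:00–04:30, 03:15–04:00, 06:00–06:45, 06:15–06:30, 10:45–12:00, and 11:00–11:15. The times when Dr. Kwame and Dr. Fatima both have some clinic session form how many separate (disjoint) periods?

1

A, merged: 03:30–04:15, 07:00–09:45.
B, merged: 03:00–04:30, 06:00–06:45, 10:45–12:00.
A ∩ B = 03:30–04:15.
That is 1 disjoint piece.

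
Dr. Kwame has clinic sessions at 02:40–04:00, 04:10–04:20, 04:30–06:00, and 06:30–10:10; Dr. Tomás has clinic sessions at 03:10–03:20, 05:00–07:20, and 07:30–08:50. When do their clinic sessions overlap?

03:10–03:20, 05:00–06:00, 06:30–07:20, 07:30–08:50

02:40–04:00 ∩ B → 03:10–03:20.
04:10–04:20 meets no B interval.
04:30–06:00 ∩ B → 05:00–06:00.
06:30–10:10 ∩ B → 06:30–07:20, 07:30–08:50.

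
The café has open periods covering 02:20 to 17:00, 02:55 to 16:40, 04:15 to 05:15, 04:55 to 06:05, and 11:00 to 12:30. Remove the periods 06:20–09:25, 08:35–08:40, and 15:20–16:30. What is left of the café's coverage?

02:20-06:20, 09:25-15:20, 16:30-17:00

First set merges to 02:20-17:00.
Second set merges to 06:20-09:25, 15:20-16:30.
02:20-17:00 \ B = 02:20-06:20, 09:25-15:20, 16:30-17:00.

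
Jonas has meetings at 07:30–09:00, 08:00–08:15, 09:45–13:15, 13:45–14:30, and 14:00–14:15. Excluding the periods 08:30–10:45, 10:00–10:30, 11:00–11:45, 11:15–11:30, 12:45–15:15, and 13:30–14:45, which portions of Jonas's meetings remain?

07:30–08:30, 10:45–11:00, 11:45–12:45

First set merges to 07:30–09:00, 09:45–13:15, 13:45–14:30.
Second set merges to 08:30–10:45, 11:00–11:45, 12:45–15:15.
07:30–09:00 minus B → 07:30–08:30.
09:45–13:15 minus B → 10:45–11:00, 11:45–12:45.
13:45–14:30: fully covered by B → removed.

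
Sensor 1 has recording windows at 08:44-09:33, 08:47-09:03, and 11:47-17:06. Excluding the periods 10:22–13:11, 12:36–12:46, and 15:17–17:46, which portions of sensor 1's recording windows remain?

08:44–09:33, 13:11–15:17

A, merged: 08:44–09:33, 11:47–17:06.
B, merged: 10:22–13:11, 15:17–17:46.
08:44–09:33: nothing removed.
11:47–17:06 \ B = 13:11–15:17.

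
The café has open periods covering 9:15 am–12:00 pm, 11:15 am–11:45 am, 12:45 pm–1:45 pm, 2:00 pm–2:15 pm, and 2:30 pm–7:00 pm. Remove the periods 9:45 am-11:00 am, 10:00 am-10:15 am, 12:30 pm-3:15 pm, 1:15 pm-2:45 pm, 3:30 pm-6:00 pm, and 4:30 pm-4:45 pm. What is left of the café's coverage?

9:15 am–9:45 am, 11:00 am–12:00 pm, 3:15 pm–3:30 pm, 6:00 pm–7:00 pm

First set merges to 9:15 am–12:00 pm, 12:45 pm–1:45 pm, 2:00 pm–2:15 pm, 2:30 pm–7:00 pm.
Second set merges to 9:45 am–11:00 am, 12:30 pm–3:15 pm, 3:30 pm–6:00 pm.
9:15 am–12:00 pm minus B → 9:15 am–9:45 am, 11:00 am–12:00 pm.
12:45 pm–1:45 pm: fully covered by B → removed.
2:00 pm–2:15 pm: fully covered by B → removed.
2:30 pm–7:00 pm minus B → 3:15 pm–3:30 pm, 6:00 pm–7:00 pm.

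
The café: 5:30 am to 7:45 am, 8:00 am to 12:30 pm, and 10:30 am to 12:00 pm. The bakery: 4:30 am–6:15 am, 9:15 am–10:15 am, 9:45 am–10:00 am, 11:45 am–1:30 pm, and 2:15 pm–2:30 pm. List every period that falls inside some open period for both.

5:30 am-6:15 am, 9:15 am-10:15 am, 11:45 am-12:30 pm

Merge the first list: 5:30 am-7:45 am, 8:00 am-12:30 pm.
Merge the second list: 4:30 am-6:15 am, 9:15 am-10:15 am, 11:45 am-1:30 pm, 2:15 pm-2:30 pm.
5:30 am-7:45 am ∩ B → 5:30 am-6:15 am.
8:00 am-12:30 pm ∩ B → 9:15 am-10:15 am, 11:45 am-12:30 pm.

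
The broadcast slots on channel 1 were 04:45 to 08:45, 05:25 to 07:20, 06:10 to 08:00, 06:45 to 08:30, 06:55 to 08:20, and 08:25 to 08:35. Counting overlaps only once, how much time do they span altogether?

Merged: 04:45–08:45.
Length: 4 h.

4 h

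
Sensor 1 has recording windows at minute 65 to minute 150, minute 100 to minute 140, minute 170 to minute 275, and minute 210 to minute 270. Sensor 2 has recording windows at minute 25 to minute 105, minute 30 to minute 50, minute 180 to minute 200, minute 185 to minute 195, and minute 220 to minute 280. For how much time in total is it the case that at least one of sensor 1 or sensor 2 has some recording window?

First set merges to minute 65 to minute 150, minute 170 to minute 275.
Second set merges to minute 25 to minute 105, minute 180 to minute 200, minute 220 to minute 280.
A ∪ B = minute 25 to minute 150, minute 170 to minute 280.
Total: 125 minutes + 110 minutes = 235 minutes.

235 minutes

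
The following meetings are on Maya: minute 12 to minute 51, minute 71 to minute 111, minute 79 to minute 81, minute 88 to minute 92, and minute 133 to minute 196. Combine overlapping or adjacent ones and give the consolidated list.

minute 12 to minute 51, minute 71 to minute 111, minute 133 to minute 196

minute 71 to minute 111 is disjoint → start new block.
minute 79 to minute 81 overlaps/touches minute 71 to minute 111 → extend to minute 71 to minute 111.
minute 88 to minute 92 overlaps/touches minute 71 to minute 111 → extend to minute 71 to minute 111.
minute 133 to minute 196 is disjoint → start new block.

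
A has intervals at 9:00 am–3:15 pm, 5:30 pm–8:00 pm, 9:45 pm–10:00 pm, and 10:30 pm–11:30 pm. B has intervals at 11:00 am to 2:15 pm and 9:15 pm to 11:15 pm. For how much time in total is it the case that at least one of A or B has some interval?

A ∪ B = 9:00 am–3:15 pm, 5:30 pm–8:00 pm, 9:15 pm–11:30 pm.
Total: 6 h 15 min + 2 h 30 min + 2 h 15 min = 11 h.

11 h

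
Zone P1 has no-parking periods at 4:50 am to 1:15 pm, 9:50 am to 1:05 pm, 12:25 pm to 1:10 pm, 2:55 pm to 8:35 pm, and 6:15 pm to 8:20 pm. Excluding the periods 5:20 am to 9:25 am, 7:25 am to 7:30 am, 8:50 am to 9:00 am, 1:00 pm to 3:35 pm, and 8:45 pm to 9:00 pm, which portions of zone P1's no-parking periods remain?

Merge the first list: 4:50 am–1:15 pm, 2:55 pm–8:35 pm.
Merge the second list: 5:20 am–9:25 am, 1:00 pm–3:35 pm, 8:45 pm–9:00 pm.
4:50 am–1:15 pm with B removed leaves 4:50 am–5:20 am, 9:25 am–1:00 pm.
2:55 pm–8:35 pm with B removed leaves 3:35 pm–8:35 pm.

4:50 am–5:20 am, 9:25 am–1:00 pm, 3:35 pm–8:35 pm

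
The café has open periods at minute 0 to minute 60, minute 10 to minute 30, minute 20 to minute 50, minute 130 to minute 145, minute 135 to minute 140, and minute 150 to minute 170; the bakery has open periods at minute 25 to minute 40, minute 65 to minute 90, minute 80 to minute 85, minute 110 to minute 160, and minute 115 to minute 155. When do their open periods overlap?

minute 25 to minute 40, minute 130 to minute 145, minute 150 to minute 160

First set merges to minute 0 to minute 60, minute 130 to minute 145, minute 150 to minute 170.
Second set merges to minute 25 to minute 40, minute 65 to minute 90, minute 110 to minute 160.
minute 0 to minute 60 meets the second set on minute 25 to minute 40.
minute 130 to minute 145 meets the second set on minute 130 to minute 145.
minute 150 to minute 170 meets the second set on minute 150 to minute 160.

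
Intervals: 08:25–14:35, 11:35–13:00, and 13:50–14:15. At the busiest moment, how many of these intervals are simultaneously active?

Walk the sorted start/end points keeping a running depth.
The depth first hits 2 at 11:35.

2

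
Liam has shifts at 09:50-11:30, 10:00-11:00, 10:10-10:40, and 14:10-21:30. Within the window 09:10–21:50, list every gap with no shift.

09:10–09:50, 11:30–14:10, 21:30–21:50

Covered (merged): 09:50–11:30, 14:10–21:30.
Uncovered inside 09:10–21:50: 09:10–09:50, 11:30–14:10, 21:30–21:50.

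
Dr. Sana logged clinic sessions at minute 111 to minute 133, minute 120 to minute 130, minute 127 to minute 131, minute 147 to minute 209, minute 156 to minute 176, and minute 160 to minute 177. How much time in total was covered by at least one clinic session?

Merged: minute 111 to minute 133, minute 147 to minute 209.
Lengths: 22 minutes + 62 minutes = 84 minutes.

84 minutes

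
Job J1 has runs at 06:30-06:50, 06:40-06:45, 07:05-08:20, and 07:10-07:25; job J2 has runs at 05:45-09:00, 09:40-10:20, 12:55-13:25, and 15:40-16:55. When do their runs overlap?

A, merged: 06:30-06:50, 07:05-08:20.
06:30-06:50 meets the second set on 06:30-06:50.
07:05-08:20 meets the second set on 07:05-08:20.

06:30-06:50, 07:05-08:20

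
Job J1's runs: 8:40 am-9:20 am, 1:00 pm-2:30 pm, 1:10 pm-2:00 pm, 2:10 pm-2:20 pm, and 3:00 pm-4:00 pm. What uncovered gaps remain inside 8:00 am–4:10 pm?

After merging, the occupied span is 8:40 am–9:20 am, 1:00 pm–2:30 pm, 3:00 pm–4:00 pm.
Gaps within 8:00 am–4:10 pm: 8:00 am–8:40 am, 9:20 am–1:00 pm, 2:30 pm–3:00 pm, 4:00 pm–4:10 pm.

8:00 am–8:40 am, 9:20 am–1:00 pm, 2:30 pm–3:00 pm, 4:00 pm–4:10 pm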